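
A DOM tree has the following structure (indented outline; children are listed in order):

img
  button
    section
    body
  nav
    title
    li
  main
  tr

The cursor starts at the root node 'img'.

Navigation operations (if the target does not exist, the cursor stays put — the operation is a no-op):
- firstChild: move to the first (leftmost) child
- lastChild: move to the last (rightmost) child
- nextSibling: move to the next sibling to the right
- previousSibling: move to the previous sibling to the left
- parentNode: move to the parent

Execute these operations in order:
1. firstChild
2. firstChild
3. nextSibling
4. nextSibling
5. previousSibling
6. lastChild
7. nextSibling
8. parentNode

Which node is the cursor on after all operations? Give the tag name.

After 1 (firstChild): button
After 2 (firstChild): section
After 3 (nextSibling): body
After 4 (nextSibling): body (no-op, stayed)
After 5 (previousSibling): section
After 6 (lastChild): section (no-op, stayed)
After 7 (nextSibling): body
After 8 (parentNode): button

Answer: button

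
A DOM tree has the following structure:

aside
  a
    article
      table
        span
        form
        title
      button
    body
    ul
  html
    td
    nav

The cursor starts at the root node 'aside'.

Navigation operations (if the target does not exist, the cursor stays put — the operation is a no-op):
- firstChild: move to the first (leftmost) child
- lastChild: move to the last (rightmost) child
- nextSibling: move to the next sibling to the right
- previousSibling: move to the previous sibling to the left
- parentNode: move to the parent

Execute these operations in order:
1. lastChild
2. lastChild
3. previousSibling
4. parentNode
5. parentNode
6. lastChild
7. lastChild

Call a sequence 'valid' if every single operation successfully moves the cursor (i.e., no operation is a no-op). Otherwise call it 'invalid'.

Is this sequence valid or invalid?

After 1 (lastChild): html
After 2 (lastChild): nav
After 3 (previousSibling): td
After 4 (parentNode): html
After 5 (parentNode): aside
After 6 (lastChild): html
After 7 (lastChild): nav

Answer: valid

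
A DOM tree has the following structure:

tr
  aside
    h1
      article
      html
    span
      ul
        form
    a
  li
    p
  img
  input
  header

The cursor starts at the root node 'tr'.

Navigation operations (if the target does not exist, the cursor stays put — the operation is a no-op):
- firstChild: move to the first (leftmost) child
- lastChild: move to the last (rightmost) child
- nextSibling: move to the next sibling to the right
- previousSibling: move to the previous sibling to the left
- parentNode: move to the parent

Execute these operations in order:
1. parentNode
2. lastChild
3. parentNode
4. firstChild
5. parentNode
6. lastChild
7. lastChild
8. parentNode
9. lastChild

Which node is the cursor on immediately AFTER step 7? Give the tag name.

After 1 (parentNode): tr (no-op, stayed)
After 2 (lastChild): header
After 3 (parentNode): tr
After 4 (firstChild): aside
After 5 (parentNode): tr
After 6 (lastChild): header
After 7 (lastChild): header (no-op, stayed)

Answer: header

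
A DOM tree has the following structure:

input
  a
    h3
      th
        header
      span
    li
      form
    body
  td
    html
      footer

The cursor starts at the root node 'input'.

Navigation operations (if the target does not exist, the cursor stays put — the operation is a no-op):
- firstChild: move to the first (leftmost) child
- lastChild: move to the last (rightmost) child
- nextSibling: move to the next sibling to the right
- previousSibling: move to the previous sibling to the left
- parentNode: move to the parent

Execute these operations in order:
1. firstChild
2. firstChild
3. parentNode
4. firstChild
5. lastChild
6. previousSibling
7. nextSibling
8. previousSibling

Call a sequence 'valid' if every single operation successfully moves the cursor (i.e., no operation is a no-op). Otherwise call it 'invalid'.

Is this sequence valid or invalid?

After 1 (firstChild): a
After 2 (firstChild): h3
After 3 (parentNode): a
After 4 (firstChild): h3
After 5 (lastChild): span
After 6 (previousSibling): th
After 7 (nextSibling): span
After 8 (previousSibling): th

Answer: valid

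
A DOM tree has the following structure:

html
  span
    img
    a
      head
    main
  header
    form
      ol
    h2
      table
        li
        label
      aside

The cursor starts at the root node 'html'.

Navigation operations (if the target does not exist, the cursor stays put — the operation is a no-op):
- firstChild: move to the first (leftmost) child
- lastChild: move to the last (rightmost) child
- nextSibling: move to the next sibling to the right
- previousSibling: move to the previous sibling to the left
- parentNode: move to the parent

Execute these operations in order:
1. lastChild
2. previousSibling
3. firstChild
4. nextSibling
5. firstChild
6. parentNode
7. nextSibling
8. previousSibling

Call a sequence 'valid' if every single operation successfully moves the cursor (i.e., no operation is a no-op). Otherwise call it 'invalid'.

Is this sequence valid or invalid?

Answer: valid

Derivation:
After 1 (lastChild): header
After 2 (previousSibling): span
After 3 (firstChild): img
After 4 (nextSibling): a
After 5 (firstChild): head
After 6 (parentNode): a
After 7 (nextSibling): main
After 8 (previousSibling): a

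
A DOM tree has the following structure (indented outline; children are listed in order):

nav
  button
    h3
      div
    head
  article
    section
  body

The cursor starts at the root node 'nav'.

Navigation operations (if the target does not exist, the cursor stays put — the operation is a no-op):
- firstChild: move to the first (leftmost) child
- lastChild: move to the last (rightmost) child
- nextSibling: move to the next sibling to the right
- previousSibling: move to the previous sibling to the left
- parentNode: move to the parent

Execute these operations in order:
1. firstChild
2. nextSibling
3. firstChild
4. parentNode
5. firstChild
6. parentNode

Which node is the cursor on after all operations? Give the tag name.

After 1 (firstChild): button
After 2 (nextSibling): article
After 3 (firstChild): section
After 4 (parentNode): article
After 5 (firstChild): section
After 6 (parentNode): article

Answer: article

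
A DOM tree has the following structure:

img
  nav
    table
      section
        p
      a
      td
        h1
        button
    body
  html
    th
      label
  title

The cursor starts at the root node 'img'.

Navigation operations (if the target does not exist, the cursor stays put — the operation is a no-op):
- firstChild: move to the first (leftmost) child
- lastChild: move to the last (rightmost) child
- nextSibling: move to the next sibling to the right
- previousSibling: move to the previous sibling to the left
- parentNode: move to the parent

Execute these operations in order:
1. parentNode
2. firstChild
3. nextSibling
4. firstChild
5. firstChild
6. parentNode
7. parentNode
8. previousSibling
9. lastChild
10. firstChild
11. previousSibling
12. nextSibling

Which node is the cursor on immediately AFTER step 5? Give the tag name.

After 1 (parentNode): img (no-op, stayed)
After 2 (firstChild): nav
After 3 (nextSibling): html
After 4 (firstChild): th
After 5 (firstChild): label

Answer: label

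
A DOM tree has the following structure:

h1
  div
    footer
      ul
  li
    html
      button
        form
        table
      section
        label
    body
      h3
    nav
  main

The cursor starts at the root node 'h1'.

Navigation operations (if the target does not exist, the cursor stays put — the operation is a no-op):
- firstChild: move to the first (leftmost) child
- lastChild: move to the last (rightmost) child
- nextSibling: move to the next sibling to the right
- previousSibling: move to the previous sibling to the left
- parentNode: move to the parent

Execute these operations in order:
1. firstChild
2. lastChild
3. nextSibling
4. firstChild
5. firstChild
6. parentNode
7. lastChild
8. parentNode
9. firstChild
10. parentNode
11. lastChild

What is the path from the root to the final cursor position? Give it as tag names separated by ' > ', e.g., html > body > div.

Answer: h1 > div > footer > ul

Derivation:
After 1 (firstChild): div
After 2 (lastChild): footer
After 3 (nextSibling): footer (no-op, stayed)
After 4 (firstChild): ul
After 5 (firstChild): ul (no-op, stayed)
After 6 (parentNode): footer
After 7 (lastChild): ul
After 8 (parentNode): footer
After 9 (firstChild): ul
After 10 (parentNode): footer
After 11 (lastChild): ul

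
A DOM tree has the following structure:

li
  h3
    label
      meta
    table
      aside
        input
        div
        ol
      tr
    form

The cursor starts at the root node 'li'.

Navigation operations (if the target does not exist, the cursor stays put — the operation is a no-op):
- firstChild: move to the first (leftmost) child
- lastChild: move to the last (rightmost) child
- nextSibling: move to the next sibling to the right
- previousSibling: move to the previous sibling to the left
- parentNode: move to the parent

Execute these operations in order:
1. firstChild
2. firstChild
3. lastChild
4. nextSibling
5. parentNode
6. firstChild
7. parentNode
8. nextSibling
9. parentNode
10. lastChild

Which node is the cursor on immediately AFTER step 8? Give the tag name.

Answer: table

Derivation:
After 1 (firstChild): h3
After 2 (firstChild): label
After 3 (lastChild): meta
After 4 (nextSibling): meta (no-op, stayed)
After 5 (parentNode): label
After 6 (firstChild): meta
After 7 (parentNode): label
After 8 (nextSibling): table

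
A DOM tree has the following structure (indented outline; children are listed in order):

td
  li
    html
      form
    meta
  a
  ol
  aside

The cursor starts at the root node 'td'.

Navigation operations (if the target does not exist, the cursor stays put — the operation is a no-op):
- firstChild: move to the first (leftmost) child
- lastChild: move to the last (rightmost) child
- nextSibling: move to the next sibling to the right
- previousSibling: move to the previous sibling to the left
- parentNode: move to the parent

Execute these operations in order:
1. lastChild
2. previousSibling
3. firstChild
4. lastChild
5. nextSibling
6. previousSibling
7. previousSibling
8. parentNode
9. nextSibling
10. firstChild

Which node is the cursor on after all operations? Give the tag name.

Answer: li

Derivation:
After 1 (lastChild): aside
After 2 (previousSibling): ol
After 3 (firstChild): ol (no-op, stayed)
After 4 (lastChild): ol (no-op, stayed)
After 5 (nextSibling): aside
After 6 (previousSibling): ol
After 7 (previousSibling): a
After 8 (parentNode): td
After 9 (nextSibling): td (no-op, stayed)
After 10 (firstChild): li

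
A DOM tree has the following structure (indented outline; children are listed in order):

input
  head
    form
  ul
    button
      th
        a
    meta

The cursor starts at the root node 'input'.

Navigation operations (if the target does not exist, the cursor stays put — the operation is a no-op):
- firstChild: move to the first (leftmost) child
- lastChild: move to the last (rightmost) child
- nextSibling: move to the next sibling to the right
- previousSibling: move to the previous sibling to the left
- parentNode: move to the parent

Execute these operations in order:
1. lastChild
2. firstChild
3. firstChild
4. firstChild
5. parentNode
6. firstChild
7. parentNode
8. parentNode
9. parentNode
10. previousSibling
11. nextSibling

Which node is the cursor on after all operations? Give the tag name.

After 1 (lastChild): ul
After 2 (firstChild): button
After 3 (firstChild): th
After 4 (firstChild): a
After 5 (parentNode): th
After 6 (firstChild): a
After 7 (parentNode): th
After 8 (parentNode): button
After 9 (parentNode): ul
After 10 (previousSibling): head
After 11 (nextSibling): ul

Answer: ul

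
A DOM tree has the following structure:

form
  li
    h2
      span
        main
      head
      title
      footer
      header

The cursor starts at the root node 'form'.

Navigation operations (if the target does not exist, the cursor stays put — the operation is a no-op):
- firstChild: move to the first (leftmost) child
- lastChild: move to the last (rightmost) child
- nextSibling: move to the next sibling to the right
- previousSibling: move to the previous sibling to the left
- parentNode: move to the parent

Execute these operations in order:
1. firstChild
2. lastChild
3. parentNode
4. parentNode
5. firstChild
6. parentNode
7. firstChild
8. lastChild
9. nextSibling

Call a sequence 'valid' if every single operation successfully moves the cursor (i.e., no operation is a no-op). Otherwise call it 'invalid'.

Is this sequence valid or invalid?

After 1 (firstChild): li
After 2 (lastChild): h2
After 3 (parentNode): li
After 4 (parentNode): form
After 5 (firstChild): li
After 6 (parentNode): form
After 7 (firstChild): li
After 8 (lastChild): h2
After 9 (nextSibling): h2 (no-op, stayed)

Answer: invalid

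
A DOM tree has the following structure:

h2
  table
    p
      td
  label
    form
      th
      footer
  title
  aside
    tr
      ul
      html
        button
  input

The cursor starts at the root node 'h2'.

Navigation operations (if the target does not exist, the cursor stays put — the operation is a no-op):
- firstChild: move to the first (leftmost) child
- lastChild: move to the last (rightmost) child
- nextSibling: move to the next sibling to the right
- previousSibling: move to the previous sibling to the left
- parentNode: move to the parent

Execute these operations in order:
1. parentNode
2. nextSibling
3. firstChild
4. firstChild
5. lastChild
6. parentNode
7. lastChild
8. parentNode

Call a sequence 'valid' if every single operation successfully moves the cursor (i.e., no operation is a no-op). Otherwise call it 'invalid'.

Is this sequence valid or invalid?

After 1 (parentNode): h2 (no-op, stayed)
After 2 (nextSibling): h2 (no-op, stayed)
After 3 (firstChild): table
After 4 (firstChild): p
After 5 (lastChild): td
After 6 (parentNode): p
After 7 (lastChild): td
After 8 (parentNode): p

Answer: invalid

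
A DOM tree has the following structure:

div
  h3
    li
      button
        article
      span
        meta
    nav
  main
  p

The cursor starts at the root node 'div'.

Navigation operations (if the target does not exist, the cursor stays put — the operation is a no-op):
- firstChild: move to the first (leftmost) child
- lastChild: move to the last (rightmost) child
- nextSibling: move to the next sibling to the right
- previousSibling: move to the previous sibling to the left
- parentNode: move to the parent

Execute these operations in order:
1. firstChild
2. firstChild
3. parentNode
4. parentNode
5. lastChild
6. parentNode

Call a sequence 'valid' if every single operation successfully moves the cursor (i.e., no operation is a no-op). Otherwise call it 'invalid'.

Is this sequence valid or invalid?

After 1 (firstChild): h3
After 2 (firstChild): li
After 3 (parentNode): h3
After 4 (parentNode): div
After 5 (lastChild): p
After 6 (parentNode): div

Answer: valid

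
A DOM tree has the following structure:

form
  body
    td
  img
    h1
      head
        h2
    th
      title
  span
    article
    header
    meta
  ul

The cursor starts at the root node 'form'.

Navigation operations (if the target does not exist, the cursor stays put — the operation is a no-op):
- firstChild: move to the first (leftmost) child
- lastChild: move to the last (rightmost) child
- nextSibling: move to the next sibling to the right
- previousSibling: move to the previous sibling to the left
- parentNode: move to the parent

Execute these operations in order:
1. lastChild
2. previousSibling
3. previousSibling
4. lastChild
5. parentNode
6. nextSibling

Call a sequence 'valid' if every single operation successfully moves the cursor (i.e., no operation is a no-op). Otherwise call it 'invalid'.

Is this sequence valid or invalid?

After 1 (lastChild): ul
After 2 (previousSibling): span
After 3 (previousSibling): img
After 4 (lastChild): th
After 5 (parentNode): img
After 6 (nextSibling): span

Answer: valid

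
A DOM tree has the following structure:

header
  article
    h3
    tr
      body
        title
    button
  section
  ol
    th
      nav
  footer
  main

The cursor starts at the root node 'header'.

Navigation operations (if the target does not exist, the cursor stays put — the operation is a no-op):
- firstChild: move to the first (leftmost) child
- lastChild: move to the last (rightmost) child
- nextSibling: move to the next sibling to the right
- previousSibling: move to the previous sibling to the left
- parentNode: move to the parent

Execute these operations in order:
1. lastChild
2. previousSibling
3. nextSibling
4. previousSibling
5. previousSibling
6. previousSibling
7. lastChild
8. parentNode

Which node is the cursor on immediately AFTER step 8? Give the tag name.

After 1 (lastChild): main
After 2 (previousSibling): footer
After 3 (nextSibling): main
After 4 (previousSibling): footer
After 5 (previousSibling): ol
After 6 (previousSibling): section
After 7 (lastChild): section (no-op, stayed)
After 8 (parentNode): header

Answer: header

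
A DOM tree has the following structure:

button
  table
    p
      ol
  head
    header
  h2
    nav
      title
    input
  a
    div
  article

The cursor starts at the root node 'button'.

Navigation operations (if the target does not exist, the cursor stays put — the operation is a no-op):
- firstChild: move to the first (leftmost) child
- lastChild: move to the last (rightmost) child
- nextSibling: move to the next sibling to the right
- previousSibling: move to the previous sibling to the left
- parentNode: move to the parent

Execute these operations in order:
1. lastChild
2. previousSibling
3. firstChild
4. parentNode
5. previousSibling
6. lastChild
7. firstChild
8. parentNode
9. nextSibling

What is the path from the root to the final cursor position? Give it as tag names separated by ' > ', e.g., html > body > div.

After 1 (lastChild): article
After 2 (previousSibling): a
After 3 (firstChild): div
After 4 (parentNode): a
After 5 (previousSibling): h2
After 6 (lastChild): input
After 7 (firstChild): input (no-op, stayed)
After 8 (parentNode): h2
After 9 (nextSibling): a

Answer: button > a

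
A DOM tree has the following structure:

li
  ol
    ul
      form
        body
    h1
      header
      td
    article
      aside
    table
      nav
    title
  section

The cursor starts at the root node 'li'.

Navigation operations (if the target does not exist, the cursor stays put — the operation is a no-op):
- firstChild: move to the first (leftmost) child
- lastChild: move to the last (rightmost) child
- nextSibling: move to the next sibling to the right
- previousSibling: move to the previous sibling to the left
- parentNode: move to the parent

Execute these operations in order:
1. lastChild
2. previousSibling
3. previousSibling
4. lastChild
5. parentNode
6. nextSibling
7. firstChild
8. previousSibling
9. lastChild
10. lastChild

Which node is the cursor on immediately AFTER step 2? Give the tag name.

After 1 (lastChild): section
After 2 (previousSibling): ol

Answer: ol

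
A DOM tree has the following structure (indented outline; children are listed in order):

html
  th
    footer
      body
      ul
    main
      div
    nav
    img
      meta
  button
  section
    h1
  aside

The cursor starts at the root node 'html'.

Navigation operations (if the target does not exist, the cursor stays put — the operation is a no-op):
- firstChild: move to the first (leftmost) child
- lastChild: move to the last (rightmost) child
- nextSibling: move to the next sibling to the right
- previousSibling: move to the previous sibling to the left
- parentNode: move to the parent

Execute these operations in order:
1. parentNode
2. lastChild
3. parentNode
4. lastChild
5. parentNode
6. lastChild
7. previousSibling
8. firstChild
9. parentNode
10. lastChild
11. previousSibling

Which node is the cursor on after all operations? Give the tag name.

After 1 (parentNode): html (no-op, stayed)
After 2 (lastChild): aside
After 3 (parentNode): html
After 4 (lastChild): aside
After 5 (parentNode): html
After 6 (lastChild): aside
After 7 (previousSibling): section
After 8 (firstChild): h1
After 9 (parentNode): section
After 10 (lastChild): h1
After 11 (previousSibling): h1 (no-op, stayed)

Answer: h1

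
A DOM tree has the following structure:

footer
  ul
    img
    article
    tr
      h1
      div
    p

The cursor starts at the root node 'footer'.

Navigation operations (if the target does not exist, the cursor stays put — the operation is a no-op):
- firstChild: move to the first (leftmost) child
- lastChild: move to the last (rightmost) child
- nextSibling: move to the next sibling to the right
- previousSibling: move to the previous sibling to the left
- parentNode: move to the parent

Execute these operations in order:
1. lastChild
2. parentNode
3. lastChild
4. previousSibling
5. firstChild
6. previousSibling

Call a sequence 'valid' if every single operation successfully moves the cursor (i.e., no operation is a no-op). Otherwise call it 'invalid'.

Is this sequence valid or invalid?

After 1 (lastChild): ul
After 2 (parentNode): footer
After 3 (lastChild): ul
After 4 (previousSibling): ul (no-op, stayed)
After 5 (firstChild): img
After 6 (previousSibling): img (no-op, stayed)

Answer: invalid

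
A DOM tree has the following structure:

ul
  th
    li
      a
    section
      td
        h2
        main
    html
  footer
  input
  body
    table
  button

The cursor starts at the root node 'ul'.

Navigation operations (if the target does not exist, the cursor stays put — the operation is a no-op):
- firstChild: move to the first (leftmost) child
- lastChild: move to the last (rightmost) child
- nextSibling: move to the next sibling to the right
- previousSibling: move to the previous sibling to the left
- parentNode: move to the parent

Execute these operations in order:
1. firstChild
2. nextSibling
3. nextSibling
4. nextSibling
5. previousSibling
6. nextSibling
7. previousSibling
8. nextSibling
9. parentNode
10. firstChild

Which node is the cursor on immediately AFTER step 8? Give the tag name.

After 1 (firstChild): th
After 2 (nextSibling): footer
After 3 (nextSibling): input
After 4 (nextSibling): body
After 5 (previousSibling): input
After 6 (nextSibling): body
After 7 (previousSibling): input
After 8 (nextSibling): body

Answer: body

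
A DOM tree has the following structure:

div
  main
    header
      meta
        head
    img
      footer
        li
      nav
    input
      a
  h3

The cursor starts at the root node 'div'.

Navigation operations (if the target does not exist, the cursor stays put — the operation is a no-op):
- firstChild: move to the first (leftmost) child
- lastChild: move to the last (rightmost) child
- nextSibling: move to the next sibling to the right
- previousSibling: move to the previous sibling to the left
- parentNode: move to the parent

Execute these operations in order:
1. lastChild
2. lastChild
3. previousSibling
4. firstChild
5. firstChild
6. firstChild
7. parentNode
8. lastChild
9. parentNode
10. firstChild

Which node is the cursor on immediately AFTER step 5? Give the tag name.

Answer: meta

Derivation:
After 1 (lastChild): h3
After 2 (lastChild): h3 (no-op, stayed)
After 3 (previousSibling): main
After 4 (firstChild): header
After 5 (firstChild): meta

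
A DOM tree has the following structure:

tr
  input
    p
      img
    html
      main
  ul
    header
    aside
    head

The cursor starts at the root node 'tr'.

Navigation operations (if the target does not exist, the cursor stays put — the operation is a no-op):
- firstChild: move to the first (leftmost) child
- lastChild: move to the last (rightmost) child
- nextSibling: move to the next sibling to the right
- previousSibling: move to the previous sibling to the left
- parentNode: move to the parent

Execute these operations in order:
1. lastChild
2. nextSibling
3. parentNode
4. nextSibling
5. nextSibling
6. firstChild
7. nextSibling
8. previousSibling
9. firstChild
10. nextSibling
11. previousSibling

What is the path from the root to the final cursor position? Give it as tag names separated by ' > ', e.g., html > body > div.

Answer: tr > input > p

Derivation:
After 1 (lastChild): ul
After 2 (nextSibling): ul (no-op, stayed)
After 3 (parentNode): tr
After 4 (nextSibling): tr (no-op, stayed)
After 5 (nextSibling): tr (no-op, stayed)
After 6 (firstChild): input
After 7 (nextSibling): ul
After 8 (previousSibling): input
After 9 (firstChild): p
After 10 (nextSibling): html
After 11 (previousSibling): p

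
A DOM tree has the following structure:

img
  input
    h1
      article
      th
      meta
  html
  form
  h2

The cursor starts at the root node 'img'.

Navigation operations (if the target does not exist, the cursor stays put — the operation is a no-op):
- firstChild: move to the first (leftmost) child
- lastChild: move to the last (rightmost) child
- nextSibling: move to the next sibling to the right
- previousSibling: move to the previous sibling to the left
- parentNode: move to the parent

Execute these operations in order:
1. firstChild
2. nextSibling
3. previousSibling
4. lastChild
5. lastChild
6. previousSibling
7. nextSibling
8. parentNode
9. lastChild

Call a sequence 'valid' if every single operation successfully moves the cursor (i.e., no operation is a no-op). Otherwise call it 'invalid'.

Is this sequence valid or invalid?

After 1 (firstChild): input
After 2 (nextSibling): html
After 3 (previousSibling): input
After 4 (lastChild): h1
After 5 (lastChild): meta
After 6 (previousSibling): th
After 7 (nextSibling): meta
After 8 (parentNode): h1
After 9 (lastChild): meta

Answer: valid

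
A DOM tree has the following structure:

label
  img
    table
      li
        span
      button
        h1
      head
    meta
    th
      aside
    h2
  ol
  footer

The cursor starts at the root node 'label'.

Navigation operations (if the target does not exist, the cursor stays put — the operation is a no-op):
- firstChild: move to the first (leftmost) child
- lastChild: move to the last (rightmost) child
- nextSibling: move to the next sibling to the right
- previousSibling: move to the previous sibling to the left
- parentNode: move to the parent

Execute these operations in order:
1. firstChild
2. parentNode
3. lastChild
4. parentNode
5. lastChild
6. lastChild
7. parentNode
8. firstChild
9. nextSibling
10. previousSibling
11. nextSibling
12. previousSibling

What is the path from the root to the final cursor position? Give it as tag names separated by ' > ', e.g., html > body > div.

Answer: label > img

Derivation:
After 1 (firstChild): img
After 2 (parentNode): label
After 3 (lastChild): footer
After 4 (parentNode): label
After 5 (lastChild): footer
After 6 (lastChild): footer (no-op, stayed)
After 7 (parentNode): label
After 8 (firstChild): img
After 9 (nextSibling): ol
After 10 (previousSibling): img
After 11 (nextSibling): ol
After 12 (previousSibling): img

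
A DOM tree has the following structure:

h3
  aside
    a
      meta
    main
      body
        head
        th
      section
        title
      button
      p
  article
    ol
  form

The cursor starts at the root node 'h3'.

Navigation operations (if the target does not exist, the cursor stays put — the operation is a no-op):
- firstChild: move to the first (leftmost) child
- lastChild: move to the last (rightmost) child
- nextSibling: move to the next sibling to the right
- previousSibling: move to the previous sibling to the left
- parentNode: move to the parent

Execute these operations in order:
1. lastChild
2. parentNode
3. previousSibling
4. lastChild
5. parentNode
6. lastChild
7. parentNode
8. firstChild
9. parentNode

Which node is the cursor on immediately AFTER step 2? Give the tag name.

Answer: h3

Derivation:
After 1 (lastChild): form
After 2 (parentNode): h3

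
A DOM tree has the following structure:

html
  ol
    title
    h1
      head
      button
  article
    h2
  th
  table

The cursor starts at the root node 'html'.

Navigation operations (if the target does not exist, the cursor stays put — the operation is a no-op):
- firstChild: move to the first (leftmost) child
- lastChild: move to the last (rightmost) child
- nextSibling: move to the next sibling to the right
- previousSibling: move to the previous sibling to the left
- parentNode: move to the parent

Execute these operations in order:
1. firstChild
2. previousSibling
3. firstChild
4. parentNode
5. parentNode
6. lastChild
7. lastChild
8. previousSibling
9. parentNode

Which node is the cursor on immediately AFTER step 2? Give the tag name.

Answer: ol

Derivation:
After 1 (firstChild): ol
After 2 (previousSibling): ol (no-op, stayed)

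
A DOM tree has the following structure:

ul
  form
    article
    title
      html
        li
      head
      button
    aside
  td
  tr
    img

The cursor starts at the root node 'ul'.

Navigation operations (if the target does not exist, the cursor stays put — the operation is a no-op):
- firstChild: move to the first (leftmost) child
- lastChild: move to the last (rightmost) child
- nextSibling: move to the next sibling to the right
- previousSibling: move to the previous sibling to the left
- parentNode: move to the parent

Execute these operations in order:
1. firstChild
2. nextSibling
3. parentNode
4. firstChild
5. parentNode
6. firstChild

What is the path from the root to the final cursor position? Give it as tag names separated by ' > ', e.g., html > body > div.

After 1 (firstChild): form
After 2 (nextSibling): td
After 3 (parentNode): ul
After 4 (firstChild): form
After 5 (parentNode): ul
After 6 (firstChild): form

Answer: ul > form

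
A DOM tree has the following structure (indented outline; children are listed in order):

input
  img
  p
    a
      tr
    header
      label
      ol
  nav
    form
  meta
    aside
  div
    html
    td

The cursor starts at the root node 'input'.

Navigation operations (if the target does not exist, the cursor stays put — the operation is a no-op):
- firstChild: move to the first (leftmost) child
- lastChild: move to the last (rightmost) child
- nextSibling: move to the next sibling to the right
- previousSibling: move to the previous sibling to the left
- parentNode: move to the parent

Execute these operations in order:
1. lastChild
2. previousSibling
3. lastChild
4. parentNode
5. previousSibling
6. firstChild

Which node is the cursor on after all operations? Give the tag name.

After 1 (lastChild): div
After 2 (previousSibling): meta
After 3 (lastChild): aside
After 4 (parentNode): meta
After 5 (previousSibling): nav
After 6 (firstChild): form

Answer: form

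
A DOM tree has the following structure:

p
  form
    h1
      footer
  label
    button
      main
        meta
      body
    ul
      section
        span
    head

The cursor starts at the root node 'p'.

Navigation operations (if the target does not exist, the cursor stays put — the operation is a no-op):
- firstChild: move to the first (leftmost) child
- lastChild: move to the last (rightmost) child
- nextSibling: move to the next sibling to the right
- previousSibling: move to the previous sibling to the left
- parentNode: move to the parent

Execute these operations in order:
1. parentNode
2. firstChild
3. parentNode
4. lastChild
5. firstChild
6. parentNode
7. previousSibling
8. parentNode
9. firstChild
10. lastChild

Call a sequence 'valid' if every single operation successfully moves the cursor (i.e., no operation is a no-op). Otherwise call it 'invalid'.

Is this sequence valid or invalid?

After 1 (parentNode): p (no-op, stayed)
After 2 (firstChild): form
After 3 (parentNode): p
After 4 (lastChild): label
After 5 (firstChild): button
After 6 (parentNode): label
After 7 (previousSibling): form
After 8 (parentNode): p
After 9 (firstChild): form
After 10 (lastChild): h1

Answer: invalid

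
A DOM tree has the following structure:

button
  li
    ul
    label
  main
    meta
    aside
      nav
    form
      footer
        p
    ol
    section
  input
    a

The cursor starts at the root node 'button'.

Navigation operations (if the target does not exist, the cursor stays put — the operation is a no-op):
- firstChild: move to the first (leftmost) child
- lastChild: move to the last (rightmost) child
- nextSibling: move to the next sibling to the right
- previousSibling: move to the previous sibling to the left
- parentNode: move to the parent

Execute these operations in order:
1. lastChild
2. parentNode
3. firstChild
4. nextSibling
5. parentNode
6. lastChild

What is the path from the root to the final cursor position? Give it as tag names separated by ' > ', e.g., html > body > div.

Answer: button > input

Derivation:
After 1 (lastChild): input
After 2 (parentNode): button
After 3 (firstChild): li
After 4 (nextSibling): main
After 5 (parentNode): button
After 6 (lastChild): input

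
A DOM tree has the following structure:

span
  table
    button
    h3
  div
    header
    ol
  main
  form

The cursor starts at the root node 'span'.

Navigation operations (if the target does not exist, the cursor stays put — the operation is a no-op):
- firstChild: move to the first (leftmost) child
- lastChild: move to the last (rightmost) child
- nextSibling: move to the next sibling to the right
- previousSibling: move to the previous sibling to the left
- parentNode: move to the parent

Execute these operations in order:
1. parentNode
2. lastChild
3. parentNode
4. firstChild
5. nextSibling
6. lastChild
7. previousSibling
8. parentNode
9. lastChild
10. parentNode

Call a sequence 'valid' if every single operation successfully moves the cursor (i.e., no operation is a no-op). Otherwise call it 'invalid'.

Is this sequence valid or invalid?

After 1 (parentNode): span (no-op, stayed)
After 2 (lastChild): form
After 3 (parentNode): span
After 4 (firstChild): table
After 5 (nextSibling): div
After 6 (lastChild): ol
After 7 (previousSibling): header
After 8 (parentNode): div
After 9 (lastChild): ol
After 10 (parentNode): div

Answer: invalid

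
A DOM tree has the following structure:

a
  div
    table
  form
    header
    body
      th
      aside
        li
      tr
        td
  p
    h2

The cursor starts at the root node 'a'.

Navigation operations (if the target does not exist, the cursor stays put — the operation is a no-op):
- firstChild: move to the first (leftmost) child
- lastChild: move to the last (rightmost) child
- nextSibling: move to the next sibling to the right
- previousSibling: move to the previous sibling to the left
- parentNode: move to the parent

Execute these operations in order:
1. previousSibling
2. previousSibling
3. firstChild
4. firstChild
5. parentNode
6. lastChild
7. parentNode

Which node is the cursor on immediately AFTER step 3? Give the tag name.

After 1 (previousSibling): a (no-op, stayed)
After 2 (previousSibling): a (no-op, stayed)
After 3 (firstChild): div

Answer: div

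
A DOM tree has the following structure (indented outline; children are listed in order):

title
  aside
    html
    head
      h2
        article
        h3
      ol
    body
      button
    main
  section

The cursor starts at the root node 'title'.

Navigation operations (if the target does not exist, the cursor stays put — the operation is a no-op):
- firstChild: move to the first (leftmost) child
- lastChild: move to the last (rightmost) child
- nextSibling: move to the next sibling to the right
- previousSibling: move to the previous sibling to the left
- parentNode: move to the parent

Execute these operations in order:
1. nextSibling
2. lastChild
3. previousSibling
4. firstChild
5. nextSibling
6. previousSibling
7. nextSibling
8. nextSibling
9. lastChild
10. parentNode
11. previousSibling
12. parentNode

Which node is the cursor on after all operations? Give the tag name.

Answer: aside

Derivation:
After 1 (nextSibling): title (no-op, stayed)
After 2 (lastChild): section
After 3 (previousSibling): aside
After 4 (firstChild): html
After 5 (nextSibling): head
After 6 (previousSibling): html
After 7 (nextSibling): head
After 8 (nextSibling): body
After 9 (lastChild): button
After 10 (parentNode): body
After 11 (previousSibling): head
After 12 (parentNode): aside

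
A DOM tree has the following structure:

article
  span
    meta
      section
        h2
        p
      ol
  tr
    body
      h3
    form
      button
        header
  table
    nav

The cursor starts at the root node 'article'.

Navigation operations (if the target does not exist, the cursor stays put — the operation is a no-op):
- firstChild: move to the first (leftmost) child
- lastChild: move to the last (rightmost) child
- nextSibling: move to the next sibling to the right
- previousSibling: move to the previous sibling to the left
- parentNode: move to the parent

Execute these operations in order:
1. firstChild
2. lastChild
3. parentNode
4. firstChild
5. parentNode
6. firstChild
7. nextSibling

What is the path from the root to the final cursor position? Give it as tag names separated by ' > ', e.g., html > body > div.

After 1 (firstChild): span
After 2 (lastChild): meta
After 3 (parentNode): span
After 4 (firstChild): meta
After 5 (parentNode): span
After 6 (firstChild): meta
After 7 (nextSibling): meta (no-op, stayed)

Answer: article > span > meta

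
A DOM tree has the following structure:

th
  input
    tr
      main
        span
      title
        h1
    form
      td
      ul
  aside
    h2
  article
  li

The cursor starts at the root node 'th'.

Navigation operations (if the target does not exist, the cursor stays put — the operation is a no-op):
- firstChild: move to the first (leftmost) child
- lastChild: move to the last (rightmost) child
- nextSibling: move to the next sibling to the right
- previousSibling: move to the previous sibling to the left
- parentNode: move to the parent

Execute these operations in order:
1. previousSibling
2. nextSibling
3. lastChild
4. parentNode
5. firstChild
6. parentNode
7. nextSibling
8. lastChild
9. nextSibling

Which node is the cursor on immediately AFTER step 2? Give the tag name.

After 1 (previousSibling): th (no-op, stayed)
After 2 (nextSibling): th (no-op, stayed)

Answer: th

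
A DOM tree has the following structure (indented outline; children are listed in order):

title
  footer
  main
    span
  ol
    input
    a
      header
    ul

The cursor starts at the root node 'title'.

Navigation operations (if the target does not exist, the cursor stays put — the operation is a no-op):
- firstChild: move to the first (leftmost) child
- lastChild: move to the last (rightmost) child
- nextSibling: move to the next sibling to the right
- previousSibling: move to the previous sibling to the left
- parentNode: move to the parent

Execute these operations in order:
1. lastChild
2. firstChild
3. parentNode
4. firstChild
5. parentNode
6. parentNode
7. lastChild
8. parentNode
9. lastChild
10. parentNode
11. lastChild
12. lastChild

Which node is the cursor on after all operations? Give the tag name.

After 1 (lastChild): ol
After 2 (firstChild): input
After 3 (parentNode): ol
After 4 (firstChild): input
After 5 (parentNode): ol
After 6 (parentNode): title
After 7 (lastChild): ol
After 8 (parentNode): title
After 9 (lastChild): ol
After 10 (parentNode): title
After 11 (lastChild): ol
After 12 (lastChild): ul

Answer: ul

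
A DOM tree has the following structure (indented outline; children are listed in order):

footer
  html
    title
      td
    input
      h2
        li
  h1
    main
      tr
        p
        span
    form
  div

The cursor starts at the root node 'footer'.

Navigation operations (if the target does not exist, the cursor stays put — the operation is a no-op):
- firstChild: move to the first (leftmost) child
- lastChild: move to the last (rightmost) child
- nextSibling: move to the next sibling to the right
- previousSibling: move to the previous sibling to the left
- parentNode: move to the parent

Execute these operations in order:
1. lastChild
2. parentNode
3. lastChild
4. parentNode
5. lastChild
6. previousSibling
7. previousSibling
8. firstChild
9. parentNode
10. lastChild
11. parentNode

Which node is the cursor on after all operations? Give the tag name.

After 1 (lastChild): div
After 2 (parentNode): footer
After 3 (lastChild): div
After 4 (parentNode): footer
After 5 (lastChild): div
After 6 (previousSibling): h1
After 7 (previousSibling): html
After 8 (firstChild): title
After 9 (parentNode): html
After 10 (lastChild): input
After 11 (parentNode): html

Answer: html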